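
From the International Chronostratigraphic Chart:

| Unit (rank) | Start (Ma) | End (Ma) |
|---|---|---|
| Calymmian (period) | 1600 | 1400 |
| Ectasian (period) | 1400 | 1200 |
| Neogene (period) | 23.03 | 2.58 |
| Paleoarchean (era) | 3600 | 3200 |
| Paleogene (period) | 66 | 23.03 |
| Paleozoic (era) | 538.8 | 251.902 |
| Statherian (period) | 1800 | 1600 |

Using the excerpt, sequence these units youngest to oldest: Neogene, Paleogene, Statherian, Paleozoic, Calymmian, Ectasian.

Neogene → Paleogene → Paleozoic → Ectasian → Calymmian → Statherian

The oldest of these is Statherian (starts 1800 Ma) and the youngest is Neogene (ends 2.58 Ma).
In between, by decreasing start age: Calymmian (1600), Ectasian (1400), Paleozoic (538.8), Paleogene (66).
Listing youngest first means reversing that sequence.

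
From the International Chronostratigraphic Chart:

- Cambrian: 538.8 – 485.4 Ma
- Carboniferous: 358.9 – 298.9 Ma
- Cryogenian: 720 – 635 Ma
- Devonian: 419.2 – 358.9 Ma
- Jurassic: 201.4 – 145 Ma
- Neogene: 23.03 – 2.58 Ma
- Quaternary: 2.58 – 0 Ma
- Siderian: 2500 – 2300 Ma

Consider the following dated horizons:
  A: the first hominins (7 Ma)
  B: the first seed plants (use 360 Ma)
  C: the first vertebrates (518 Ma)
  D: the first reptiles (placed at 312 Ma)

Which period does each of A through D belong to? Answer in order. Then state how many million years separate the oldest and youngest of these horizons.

A: 7 Ma lies in 23.03–2.58 Ma, so Neogene.
B: 360 Ma lies in 419.2–358.9 Ma, so Devonian.
C: 518 Ma lies in 538.8–485.4 Ma, so Cambrian.
D: 312 Ma lies in 358.9–298.9 Ma, so Carboniferous.
Oldest = 518 Ma, youngest = 7 Ma → span 511 Myr.

A — Neogene; B — Devonian; C — Cambrian; D — Carboniferous; span 511 million years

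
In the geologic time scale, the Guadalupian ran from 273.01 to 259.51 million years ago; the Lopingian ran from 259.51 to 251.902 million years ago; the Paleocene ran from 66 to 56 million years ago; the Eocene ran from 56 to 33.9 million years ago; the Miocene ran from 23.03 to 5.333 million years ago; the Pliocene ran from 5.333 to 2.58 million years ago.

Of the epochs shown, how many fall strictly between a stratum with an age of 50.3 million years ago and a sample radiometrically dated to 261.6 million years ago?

The older date is 261.6 Ma and the younger is 50.3 Ma.
Epochs with start < 261.6 and end > 50.3 Ma: Lopingian (259.51–251.902), Paleocene (66–56).
That is 2 complete epochs.

2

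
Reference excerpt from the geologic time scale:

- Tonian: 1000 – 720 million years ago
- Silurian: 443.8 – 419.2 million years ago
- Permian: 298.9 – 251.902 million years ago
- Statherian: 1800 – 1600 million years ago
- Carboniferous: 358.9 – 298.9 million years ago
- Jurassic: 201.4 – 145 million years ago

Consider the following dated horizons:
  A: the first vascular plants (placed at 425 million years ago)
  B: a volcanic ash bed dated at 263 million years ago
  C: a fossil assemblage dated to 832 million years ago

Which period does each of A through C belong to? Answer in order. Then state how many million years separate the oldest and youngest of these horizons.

A — Silurian; B — Permian; C — Tonian; span 569 million years

Match each age against the start–end ranges in the excerpt: A = 425 Ma → Silurian (443.8–419.2); B = 263 Ma → Permian (298.9–251.902); C = 832 Ma → Tonian (1000–720).
The largest age is 832 Ma and the smallest is 263 Ma; their difference is 569 Myr.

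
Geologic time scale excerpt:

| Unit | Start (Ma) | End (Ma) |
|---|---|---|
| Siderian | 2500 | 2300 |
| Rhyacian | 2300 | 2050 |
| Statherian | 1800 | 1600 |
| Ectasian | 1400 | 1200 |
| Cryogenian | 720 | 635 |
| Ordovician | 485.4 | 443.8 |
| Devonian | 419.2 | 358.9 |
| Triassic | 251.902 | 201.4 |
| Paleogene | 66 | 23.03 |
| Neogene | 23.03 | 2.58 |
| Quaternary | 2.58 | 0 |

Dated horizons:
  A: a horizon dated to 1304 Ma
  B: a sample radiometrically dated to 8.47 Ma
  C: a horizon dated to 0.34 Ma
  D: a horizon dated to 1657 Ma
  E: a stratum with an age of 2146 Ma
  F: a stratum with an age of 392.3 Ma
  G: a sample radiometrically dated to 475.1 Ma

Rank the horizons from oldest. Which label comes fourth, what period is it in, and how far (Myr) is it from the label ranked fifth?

Sorted oldest-first by Ma: E (2146), D (1657), A (1304), G (475.1), F (392.3), B (8.47), C (0.34).
The fourth oldest is G at 475.1 Ma, which lies in 485.4–443.8 Ma: the Ordovician.
The fifth oldest is F at 392.3 Ma; separation = |475.1 − 392.3| = 82.8 Myr.

G, in the Ordovician; 82.8 million years to F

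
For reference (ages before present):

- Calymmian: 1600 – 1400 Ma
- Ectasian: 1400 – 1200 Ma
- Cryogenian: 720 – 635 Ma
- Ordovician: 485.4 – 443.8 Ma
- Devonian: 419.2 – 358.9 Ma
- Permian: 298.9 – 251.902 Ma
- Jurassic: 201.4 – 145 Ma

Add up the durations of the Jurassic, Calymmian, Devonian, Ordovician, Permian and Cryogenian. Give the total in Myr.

Duration is start − end for each: (201.4 − 145) + (1600 − 1400) + (419.2 − 358.9) + (485.4 − 443.8) + (298.9 − 251.902) + (720 − 635).
That is 56.4 + 200 + 60.3 + 41.6 + 46.998 + 85, which totals 490.298 million years.

490.298 million years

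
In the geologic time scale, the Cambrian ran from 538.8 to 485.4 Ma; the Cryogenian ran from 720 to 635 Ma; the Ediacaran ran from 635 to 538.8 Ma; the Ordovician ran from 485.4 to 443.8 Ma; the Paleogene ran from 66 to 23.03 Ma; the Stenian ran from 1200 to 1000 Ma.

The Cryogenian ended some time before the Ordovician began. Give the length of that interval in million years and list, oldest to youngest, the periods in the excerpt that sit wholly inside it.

149.6 million years; Ediacaran, Cambrian

End of Cryogenian = 635 Ma; start of Ordovician = 485.4 Ma.
Gap = 635 − 485.4 = 149.6 Myr.
Periods wholly inside 635–485.4 Ma: Ediacaran (635–538.8), Cambrian (538.8–485.4).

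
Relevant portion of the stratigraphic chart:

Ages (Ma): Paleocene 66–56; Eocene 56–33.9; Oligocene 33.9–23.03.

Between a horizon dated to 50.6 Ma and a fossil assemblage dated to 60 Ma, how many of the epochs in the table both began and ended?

0

Checking each listed span, none has both start < 60 Ma and end > 50.6 Ma — every epoch straddles one of the two dates or lies outside them — so the count is 0.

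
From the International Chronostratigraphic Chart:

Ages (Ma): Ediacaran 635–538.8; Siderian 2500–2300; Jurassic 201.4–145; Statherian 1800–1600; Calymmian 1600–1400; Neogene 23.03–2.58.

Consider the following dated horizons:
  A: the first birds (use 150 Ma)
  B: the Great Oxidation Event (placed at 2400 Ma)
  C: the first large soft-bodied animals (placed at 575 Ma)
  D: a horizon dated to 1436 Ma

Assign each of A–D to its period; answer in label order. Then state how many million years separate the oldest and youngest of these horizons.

A: 150 Ma lies in 201.4–145 Ma, so Jurassic.
B: 2400 Ma lies in 2500–2300 Ma, so Siderian.
C: 575 Ma lies in 635–538.8 Ma, so Ediacaran.
D: 1436 Ma lies in 1600–1400 Ma, so Calymmian.
Oldest = 2400 Ma, youngest = 150 Ma → span 2250 Myr.

A — Jurassic; B — Siderian; C — Ediacaran; D — Calymmian; span 2250 million years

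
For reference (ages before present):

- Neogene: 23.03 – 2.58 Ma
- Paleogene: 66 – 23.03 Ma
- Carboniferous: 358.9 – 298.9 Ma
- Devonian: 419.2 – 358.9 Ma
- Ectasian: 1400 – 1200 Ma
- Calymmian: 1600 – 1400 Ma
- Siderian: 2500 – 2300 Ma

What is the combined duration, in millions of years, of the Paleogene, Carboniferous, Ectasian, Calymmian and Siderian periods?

Each duration: Paleogene = 42.97; Carboniferous = 60; Ectasian = 200; Calymmian = 200; Siderian = 200.
Sum: 42.97 + 60 + 200 + 200 + 200 = 702.97 Myr.

702.97 million years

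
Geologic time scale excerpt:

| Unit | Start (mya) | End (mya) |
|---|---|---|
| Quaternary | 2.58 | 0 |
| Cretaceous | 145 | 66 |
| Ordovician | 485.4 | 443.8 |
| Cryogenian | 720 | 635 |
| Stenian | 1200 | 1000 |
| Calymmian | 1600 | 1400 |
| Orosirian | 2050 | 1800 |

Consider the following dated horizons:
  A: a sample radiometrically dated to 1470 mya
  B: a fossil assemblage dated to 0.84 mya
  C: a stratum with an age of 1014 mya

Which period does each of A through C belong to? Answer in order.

A: 1470 Ma lies in 1600–1400 Ma, so Calymmian.
B: 0.84 Ma lies in 2.58–0 Ma, so Quaternary.
C: 1014 Ma lies in 1200–1000 Ma, so Stenian.

A — Calymmian; B — Quaternary; C — Stenian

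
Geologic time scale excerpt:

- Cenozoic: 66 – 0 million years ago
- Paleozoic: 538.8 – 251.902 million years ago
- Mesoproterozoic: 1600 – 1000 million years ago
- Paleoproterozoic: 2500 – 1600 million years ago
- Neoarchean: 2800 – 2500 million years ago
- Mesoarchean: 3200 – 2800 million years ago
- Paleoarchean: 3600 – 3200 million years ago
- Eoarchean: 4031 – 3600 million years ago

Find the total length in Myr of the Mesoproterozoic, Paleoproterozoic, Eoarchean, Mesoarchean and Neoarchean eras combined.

Duration is start − end for each: (1600 − 1000) + (2500 − 1600) + (4031 − 3600) + (3200 − 2800) + (2800 − 2500).
That is 600 + 900 + 431 + 400 + 300, which totals 2631 million years.

2631 million years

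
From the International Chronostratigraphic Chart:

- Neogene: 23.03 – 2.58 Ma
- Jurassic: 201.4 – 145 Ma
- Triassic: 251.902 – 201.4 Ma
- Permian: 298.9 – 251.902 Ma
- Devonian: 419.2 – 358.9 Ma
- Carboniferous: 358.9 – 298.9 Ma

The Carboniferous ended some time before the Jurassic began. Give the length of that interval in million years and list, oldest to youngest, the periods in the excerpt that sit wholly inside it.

End of Carboniferous = 298.9 Ma; start of Jurassic = 201.4 Ma.
Gap = 298.9 − 201.4 = 97.5 Myr.
Periods wholly inside 298.9–201.4 Ma: Permian (298.9–251.902), Triassic (251.902–201.4).

97.5 million years; Permian, Triassic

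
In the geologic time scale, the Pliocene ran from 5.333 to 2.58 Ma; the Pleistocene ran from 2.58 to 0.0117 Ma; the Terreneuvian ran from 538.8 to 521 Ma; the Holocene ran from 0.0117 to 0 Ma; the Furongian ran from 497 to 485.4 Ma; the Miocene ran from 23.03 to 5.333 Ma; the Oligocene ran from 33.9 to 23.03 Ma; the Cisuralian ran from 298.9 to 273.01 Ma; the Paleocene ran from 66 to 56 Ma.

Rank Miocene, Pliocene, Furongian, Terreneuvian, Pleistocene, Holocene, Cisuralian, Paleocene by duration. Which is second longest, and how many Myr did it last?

Terreneuvian, 17.8 million years

Durations: Miocene 17.697; Pliocene 2.753; Furongian 11.6; Terreneuvian 17.8; Pleistocene 2.5683; Holocene 0.0117; Cisuralian 25.89; Paleocene 10 Myr.
Sorted longest-first: Cisuralian (25.89), Terreneuvian (17.8), Miocene (17.697), Furongian (11.6), Paleocene (10), Pliocene (2.753), Pleistocene (2.5683), Holocene (0.0117).
The second longest is Terreneuvian at 17.8 Myr.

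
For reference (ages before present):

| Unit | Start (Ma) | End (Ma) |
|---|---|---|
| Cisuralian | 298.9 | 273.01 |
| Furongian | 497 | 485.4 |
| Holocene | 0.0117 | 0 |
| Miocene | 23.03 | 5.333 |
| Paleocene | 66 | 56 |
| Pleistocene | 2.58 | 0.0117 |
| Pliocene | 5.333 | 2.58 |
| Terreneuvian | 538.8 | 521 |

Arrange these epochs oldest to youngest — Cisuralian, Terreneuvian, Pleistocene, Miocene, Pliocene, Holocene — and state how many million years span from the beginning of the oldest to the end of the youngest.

Terreneuvian → Cisuralian → Miocene → Pliocene → Pleistocene → Holocene; total span 538.8 Myr

Start ages (Ma): Terreneuvian 538.8, Cisuralian 298.9, Miocene 23.03, Pliocene 5.333, Pleistocene 2.58, Holocene 0.0117.
Ordered oldest to youngest: Terreneuvian, Cisuralian, Miocene, Pliocene, Pleistocene, Holocene.
Span = 538.8 − 0 = 538.8 Myr.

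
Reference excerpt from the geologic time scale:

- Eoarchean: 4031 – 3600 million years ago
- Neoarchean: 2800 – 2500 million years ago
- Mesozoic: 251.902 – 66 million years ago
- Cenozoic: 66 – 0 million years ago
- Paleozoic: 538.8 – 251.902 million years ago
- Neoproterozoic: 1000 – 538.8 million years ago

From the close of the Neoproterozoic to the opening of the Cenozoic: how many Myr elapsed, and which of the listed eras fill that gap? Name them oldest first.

472.8 million years; Paleozoic, Mesozoic

End of Neoproterozoic = 538.8 Ma; start of Cenozoic = 66 Ma.
Gap = 538.8 − 66 = 472.8 Myr.
Eras wholly inside 538.8–66 Ma: Paleozoic (538.8–251.902), Mesozoic (251.902–66).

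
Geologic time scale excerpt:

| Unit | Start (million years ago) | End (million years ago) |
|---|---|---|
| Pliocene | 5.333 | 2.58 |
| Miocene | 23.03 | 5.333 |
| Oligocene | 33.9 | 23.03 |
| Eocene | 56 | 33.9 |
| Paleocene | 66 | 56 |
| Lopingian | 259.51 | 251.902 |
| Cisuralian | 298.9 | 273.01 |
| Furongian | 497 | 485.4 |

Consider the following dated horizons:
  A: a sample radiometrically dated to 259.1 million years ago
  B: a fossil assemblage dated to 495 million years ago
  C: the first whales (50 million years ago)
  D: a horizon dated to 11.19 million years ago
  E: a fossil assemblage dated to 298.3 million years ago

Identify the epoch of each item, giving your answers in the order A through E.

A — Lopingian; B — Furongian; C — Eocene; D — Miocene; E — Cisuralian

A: 259.1 Ma lies in 259.51–251.902 Ma, so Lopingian.
B: 495 Ma lies in 497–485.4 Ma, so Furongian.
C: 50 Ma lies in 56–33.9 Ma, so Eocene.
D: 11.19 Ma lies in 23.03–5.333 Ma, so Miocene.
E: 298.3 Ma lies in 298.9–273.01 Ma, so Cisuralian.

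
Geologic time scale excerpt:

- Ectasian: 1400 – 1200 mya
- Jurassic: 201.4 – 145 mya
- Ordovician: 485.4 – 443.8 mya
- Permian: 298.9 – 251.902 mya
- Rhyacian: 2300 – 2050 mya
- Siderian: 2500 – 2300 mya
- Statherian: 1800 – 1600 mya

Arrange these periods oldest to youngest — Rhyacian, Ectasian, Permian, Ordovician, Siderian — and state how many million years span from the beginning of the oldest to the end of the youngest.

Siderian → Rhyacian → Ectasian → Ordovician → Permian; total span 2248.098 Myr

Start ages (Ma): Siderian 2500, Rhyacian 2300, Ectasian 1400, Ordovician 485.4, Permian 298.9.
Ordered oldest to youngest: Siderian, Rhyacian, Ectasian, Ordovician, Permian.
Span = 2500 − 251.902 = 2248.098 Myr.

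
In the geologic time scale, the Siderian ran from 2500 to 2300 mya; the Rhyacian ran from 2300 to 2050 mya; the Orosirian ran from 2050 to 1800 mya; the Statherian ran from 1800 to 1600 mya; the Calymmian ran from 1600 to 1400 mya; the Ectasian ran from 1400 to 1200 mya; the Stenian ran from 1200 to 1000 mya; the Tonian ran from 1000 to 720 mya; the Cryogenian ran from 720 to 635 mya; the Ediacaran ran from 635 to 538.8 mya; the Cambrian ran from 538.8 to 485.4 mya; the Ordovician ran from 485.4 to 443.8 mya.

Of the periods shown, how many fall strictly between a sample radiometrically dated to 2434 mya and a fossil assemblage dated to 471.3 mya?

10

2434 Ma sits inside the Siderian (2500–2300) and 471.3 Ma inside the Ordovician (485.4–443.8); neither of those is wholly between the two dates.
The listed periods lying completely between them are Rhyacian, Orosirian, Statherian, Calymmian, Ectasian, Stenian, Tonian, Cryogenian, Ediacaran, Cambrian — 10 in all.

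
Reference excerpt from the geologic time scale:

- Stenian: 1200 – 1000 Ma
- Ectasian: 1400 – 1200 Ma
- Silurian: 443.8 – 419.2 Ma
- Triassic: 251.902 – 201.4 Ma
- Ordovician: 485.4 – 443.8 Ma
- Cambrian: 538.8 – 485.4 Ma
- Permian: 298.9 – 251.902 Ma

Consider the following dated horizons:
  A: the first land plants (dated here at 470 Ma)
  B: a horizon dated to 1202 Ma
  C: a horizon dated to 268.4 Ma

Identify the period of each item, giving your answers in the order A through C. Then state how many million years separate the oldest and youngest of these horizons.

A: 470 Ma lies in 485.4–443.8 Ma, so Ordovician.
B: 1202 Ma lies in 1400–1200 Ma, so Ectasian.
C: 268.4 Ma lies in 298.9–251.902 Ma, so Permian.
Oldest = 1202 Ma, youngest = 268.4 Ma → span 933.6 Myr.

A — Ordovician; B — Ectasian; C — Permian; span 933.6 million years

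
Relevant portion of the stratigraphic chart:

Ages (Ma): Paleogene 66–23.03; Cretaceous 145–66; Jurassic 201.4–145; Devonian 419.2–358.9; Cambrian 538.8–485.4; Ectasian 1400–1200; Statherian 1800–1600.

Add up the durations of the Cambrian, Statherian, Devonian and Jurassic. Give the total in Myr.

370.1 million years

Duration is start − end for each: (538.8 − 485.4) + (1800 − 1600) + (419.2 − 358.9) + (201.4 − 145).
That is 53.4 + 200 + 60.3 + 56.4, which totals 370.1 million years.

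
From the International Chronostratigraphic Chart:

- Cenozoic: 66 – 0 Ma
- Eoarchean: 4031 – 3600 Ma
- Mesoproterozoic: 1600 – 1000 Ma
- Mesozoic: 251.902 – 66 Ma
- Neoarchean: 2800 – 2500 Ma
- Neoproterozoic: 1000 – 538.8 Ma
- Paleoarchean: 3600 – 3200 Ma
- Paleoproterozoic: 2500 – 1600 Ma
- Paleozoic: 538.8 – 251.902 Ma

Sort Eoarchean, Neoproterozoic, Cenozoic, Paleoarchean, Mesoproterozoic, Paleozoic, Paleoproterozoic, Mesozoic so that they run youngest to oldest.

Cenozoic → Mesozoic → Paleozoic → Neoproterozoic → Mesoproterozoic → Paleoproterozoic → Paleoarchean → Eoarchean

The oldest of these is Eoarchean (starts 4031 Ma) and the youngest is Cenozoic (ends 0 Ma).
In between, by decreasing start age: Paleoarchean (3600), Paleoproterozoic (2500), Mesoproterozoic (1600), Neoproterozoic (1000), Paleozoic (538.8), Mesozoic (251.902).
Listing youngest first means reversing that sequence.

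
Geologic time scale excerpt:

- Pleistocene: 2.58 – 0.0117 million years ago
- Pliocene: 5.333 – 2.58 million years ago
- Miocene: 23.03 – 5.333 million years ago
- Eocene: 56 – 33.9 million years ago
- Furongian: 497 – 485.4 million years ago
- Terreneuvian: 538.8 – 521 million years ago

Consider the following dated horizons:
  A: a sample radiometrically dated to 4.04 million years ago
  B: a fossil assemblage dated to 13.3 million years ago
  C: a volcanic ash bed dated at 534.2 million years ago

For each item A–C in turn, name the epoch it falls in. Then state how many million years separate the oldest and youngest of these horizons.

A: 4.04 Ma lies in 5.333–2.58 Ma, so Pliocene.
B: 13.3 Ma lies in 23.03–5.333 Ma, so Miocene.
C: 534.2 Ma lies in 538.8–521 Ma, so Terreneuvian.
Oldest = 534.2 Ma, youngest = 4.04 Ma → span 530.16 Myr.

A — Pliocene; B — Miocene; C — Terreneuvian; span 530.16 million years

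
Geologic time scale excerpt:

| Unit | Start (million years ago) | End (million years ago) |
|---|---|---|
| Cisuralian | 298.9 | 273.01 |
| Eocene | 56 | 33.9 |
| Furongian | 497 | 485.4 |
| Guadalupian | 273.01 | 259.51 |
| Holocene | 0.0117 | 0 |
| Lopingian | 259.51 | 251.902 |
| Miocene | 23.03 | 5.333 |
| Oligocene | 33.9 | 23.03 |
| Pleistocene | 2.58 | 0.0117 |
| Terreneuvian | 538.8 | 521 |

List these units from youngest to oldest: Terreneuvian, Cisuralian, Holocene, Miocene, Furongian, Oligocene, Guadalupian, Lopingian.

Sorting by start age (ascending Ma, since larger Ma = older): Holocene start 0.0117, Miocene start 23.03, Oligocene start 33.9, Lopingian start 259.51, Guadalupian start 273.01, Cisuralian start 298.9, Furongian start 497, Terreneuvian start 538.8.

Holocene → Miocene → Oligocene → Lopingian → Guadalupian → Cisuralian → Furongian → Terreneuvian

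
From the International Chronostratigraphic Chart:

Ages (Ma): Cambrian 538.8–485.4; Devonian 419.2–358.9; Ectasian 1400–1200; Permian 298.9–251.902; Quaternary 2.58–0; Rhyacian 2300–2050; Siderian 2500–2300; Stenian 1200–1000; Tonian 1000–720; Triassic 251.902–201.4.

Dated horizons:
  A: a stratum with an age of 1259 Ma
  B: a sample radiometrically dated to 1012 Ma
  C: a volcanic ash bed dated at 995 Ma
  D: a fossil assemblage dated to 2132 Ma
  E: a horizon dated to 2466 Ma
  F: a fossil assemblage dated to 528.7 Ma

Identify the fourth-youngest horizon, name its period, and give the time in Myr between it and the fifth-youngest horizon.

A, in the Ectasian; 873 million years to D

Smaller Ma means younger, so youngest first: F 528.7 < C 995 < B 1012 < A 1259 < D 2132 < E 2466.
Counting 4 along gives A (1259 Ma); the excerpt puts that inside the Ectasian, 1400–1200 Ma.
Next in line is D (2132 Ma), and 2132 − 1259 = 873 Myr.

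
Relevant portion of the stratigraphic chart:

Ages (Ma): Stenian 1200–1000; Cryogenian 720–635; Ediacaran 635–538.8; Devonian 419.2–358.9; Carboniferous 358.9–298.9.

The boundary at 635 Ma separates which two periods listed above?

Cryogenian and Ediacaran

The Cryogenian ends at 635 Ma and the Ediacaran begins at 635 Ma, so they share that boundary.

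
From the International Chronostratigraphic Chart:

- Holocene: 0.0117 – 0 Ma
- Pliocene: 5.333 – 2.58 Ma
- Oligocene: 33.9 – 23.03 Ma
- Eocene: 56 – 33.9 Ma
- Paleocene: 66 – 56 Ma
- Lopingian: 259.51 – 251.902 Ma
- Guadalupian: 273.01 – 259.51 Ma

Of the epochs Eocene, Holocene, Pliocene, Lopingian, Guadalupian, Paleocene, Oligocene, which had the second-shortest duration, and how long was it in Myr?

Start − end for each: Eocene 56 − 33.9 = 22.1; Holocene 0.0117 − 0 = 0.0117; Pliocene 5.333 − 2.58 = 2.753; Lopingian 259.51 − 251.902 = 7.608; Guadalupian 273.01 − 259.51 = 13.5; Paleocene 66 − 56 = 10; Oligocene 33.9 − 23.03 = 10.87.
Ranking these from shortest: Holocene < Pliocene < Lopingian < Paleocene < Oligocene < Guadalupian < Eocene.
Position 2 in that ranking is Pliocene, which lasted 2.753 Myr.

Pliocene, 2.753 million years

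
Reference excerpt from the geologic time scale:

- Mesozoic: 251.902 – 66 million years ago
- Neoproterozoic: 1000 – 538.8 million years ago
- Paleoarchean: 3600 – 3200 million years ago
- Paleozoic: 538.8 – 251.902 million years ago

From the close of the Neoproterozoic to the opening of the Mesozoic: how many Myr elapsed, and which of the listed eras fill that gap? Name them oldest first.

286.898 million years; Paleozoic

End of Neoproterozoic = 538.8 Ma; start of Mesozoic = 251.902 Ma.
Gap = 538.8 − 251.902 = 286.898 Myr.
Eras wholly inside 538.8–251.902 Ma: Paleozoic (538.8–251.902).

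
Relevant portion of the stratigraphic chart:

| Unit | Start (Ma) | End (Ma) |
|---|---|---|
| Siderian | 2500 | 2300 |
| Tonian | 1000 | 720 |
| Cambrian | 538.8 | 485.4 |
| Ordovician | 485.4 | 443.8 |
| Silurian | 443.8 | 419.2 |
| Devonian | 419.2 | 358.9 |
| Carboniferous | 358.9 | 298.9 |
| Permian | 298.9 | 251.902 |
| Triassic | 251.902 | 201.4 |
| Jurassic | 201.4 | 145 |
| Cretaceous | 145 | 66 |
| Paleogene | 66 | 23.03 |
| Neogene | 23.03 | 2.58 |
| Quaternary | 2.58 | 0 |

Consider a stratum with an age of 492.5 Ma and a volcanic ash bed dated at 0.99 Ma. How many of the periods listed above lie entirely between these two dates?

10

492.5 Ma sits inside the Cambrian (538.8–485.4) and 0.99 Ma inside the Quaternary (2.58–0); neither of those is wholly between the two dates.
The listed periods lying completely between them are Ordovician, Silurian, Devonian, Carboniferous, Permian, Triassic, Jurassic, Cretaceous, Paleogene, Neogene — 10 in all.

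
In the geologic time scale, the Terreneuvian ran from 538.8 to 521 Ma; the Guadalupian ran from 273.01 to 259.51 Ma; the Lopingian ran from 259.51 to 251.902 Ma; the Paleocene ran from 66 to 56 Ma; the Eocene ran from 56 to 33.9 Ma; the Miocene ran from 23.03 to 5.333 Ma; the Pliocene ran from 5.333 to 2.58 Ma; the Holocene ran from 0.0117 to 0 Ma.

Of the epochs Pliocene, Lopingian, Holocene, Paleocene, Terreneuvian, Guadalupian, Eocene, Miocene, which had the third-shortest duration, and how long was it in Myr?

Lopingian, 7.608 million years

Start − end for each: Pliocene 5.333 − 2.58 = 2.753; Lopingian 259.51 − 251.902 = 7.608; Holocene 0.0117 − 0 = 0.0117; Paleocene 66 − 56 = 10; Terreneuvian 538.8 − 521 = 17.8; Guadalupian 273.01 − 259.51 = 13.5; Eocene 56 − 33.9 = 22.1; Miocene 23.03 − 5.333 = 17.697.
Ranking these from shortest: Holocene < Pliocene < Lopingian < Paleocene < Guadalupian < Miocene < Terreneuvian < Eocene.
Position 3 in that ranking is Lopingian, which lasted 7.608 Myr.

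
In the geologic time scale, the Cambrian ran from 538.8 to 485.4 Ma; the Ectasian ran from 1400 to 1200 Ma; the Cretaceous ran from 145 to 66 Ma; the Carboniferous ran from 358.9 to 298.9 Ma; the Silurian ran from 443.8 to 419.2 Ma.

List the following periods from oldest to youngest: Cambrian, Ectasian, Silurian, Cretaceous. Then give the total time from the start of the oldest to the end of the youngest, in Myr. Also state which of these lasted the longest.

From the excerpt: Cambrian 538.8–485.4; Ectasian 1400–1200; Silurian 443.8–419.2; Cretaceous 145–66 (Ma).
Larger Ma is earlier, so the oldest is Ectasian and the youngest is Cretaceous; oldest to youngest: Ectasian, Cambrian, Silurian, Cretaceous.
Oldest start 1400 minus youngest end 66 gives 1334 Myr overall.
Individual lengths (start − end): Cambrian 53.4; Silurian 24.6; Ectasian 200; Cretaceous 79. The largest is Ectasian at 200 Myr.

Ectasian → Cambrian → Silurian → Cretaceous; total span 1334 Myr; longest is Ectasian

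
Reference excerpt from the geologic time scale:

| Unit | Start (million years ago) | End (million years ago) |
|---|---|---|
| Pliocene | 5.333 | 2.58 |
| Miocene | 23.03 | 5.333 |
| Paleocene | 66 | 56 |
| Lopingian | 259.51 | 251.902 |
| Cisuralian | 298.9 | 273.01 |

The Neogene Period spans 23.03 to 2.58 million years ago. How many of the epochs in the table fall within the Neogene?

2

Epochs inside 23.03–2.58 Ma: Miocene, Pliocene — 2 in total.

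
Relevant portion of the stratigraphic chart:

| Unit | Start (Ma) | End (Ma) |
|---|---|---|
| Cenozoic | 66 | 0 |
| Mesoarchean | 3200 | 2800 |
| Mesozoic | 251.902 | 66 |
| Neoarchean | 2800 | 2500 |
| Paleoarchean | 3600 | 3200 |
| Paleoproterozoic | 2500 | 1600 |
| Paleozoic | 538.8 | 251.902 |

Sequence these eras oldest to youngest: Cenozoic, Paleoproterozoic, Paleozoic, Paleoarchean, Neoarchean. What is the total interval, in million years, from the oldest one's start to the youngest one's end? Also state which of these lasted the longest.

Paleoarchean, Neoarchean, Paleoproterozoic, Paleozoic, Cenozoic; total span 3600 Myr; longest is Paleoproterozoic

From the excerpt: Cenozoic 66–0; Paleoproterozoic 2500–1600; Paleozoic 538.8–251.902; Paleoarchean 3600–3200; Neoarchean 2800–2500 (Ma).
Larger Ma is earlier, so the oldest is Paleoarchean and the youngest is Cenozoic; oldest to youngest: Paleoarchean, Neoarchean, Paleoproterozoic, Paleozoic, Cenozoic.
Oldest start 3600 minus youngest end 0 gives 3600 Myr overall.
Individual lengths (start − end): Paleozoic 286.898; Cenozoic 66; Paleoarchean 400; Neoarchean 300; Paleoproterozoic 900. The largest is Paleoproterozoic at 900 Myr.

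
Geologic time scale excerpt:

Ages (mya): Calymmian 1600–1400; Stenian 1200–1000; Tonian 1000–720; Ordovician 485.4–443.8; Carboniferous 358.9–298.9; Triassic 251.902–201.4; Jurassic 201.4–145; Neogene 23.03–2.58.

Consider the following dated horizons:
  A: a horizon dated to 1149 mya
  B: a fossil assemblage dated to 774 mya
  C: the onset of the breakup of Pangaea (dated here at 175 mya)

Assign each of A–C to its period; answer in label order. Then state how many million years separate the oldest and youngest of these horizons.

A: 1149 Ma lies in 1200–1000 Ma, so Stenian.
B: 774 Ma lies in 1000–720 Ma, so Tonian.
C: 175 Ma lies in 201.4–145 Ma, so Jurassic.
Oldest = 1149 Ma, youngest = 175 Ma → span 974 Myr.

A — Stenian; B — Tonian; C — Jurassic; span 974 million years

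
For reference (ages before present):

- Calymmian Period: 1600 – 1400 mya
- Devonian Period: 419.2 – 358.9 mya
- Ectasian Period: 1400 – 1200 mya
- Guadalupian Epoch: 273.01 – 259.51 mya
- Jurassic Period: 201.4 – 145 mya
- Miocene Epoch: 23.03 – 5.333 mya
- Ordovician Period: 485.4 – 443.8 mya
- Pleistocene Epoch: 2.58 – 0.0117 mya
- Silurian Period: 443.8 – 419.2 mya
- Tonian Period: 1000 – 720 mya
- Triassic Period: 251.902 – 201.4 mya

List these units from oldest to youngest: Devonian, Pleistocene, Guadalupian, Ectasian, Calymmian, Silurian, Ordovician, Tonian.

Calymmian, Ectasian, Tonian, Ordovician, Silurian, Devonian, Guadalupian, Pleistocene

Sorting by start age (descending Ma, since larger Ma = older): Calymmian start 1600, Ectasian start 1400, Tonian start 1000, Ordovician start 485.4, Silurian start 443.8, Devonian start 419.2, Guadalupian start 273.01, Pleistocene start 2.58.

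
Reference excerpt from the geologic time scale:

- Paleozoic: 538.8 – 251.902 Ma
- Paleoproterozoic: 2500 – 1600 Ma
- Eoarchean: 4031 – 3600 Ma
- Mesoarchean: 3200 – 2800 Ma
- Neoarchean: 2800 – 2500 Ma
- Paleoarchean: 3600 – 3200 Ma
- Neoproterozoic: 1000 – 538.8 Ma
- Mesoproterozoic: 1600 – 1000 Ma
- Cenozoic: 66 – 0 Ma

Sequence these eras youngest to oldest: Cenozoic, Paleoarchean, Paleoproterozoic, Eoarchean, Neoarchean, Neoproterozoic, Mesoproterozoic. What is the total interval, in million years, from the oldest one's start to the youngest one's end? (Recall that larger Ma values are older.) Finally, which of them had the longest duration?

Cenozoic → Neoproterozoic → Mesoproterozoic → Paleoproterozoic → Neoarchean → Paleoarchean → Eoarchean; total span 4031 Myr; longest is Paleoproterozoic

Start ages (Ma): Eoarchean 4031, Paleoarchean 3600, Neoarchean 2800, Paleoproterozoic 2500, Mesoproterozoic 1600, Neoproterozoic 1000, Cenozoic 66.
Ordered youngest to oldest: Cenozoic, Neoproterozoic, Mesoproterozoic, Paleoproterozoic, Neoarchean, Paleoarchean, Eoarchean.
Span = 4031 − 0 = 4031 Myr.
Durations: Paleoarchean 400, Mesoproterozoic 600, Neoproterozoic 461.2, Eoarchean 431, Neoarchean 300, Cenozoic 66, Paleoproterozoic 900 → longest is Paleoproterozoic (900 Myr).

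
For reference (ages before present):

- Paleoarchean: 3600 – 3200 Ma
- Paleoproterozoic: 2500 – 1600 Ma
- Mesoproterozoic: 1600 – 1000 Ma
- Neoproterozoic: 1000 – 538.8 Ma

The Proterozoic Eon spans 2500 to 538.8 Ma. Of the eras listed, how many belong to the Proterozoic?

3

Eras inside 2500–538.8 Ma: Paleoproterozoic, Mesoproterozoic, Neoproterozoic — 3 in total.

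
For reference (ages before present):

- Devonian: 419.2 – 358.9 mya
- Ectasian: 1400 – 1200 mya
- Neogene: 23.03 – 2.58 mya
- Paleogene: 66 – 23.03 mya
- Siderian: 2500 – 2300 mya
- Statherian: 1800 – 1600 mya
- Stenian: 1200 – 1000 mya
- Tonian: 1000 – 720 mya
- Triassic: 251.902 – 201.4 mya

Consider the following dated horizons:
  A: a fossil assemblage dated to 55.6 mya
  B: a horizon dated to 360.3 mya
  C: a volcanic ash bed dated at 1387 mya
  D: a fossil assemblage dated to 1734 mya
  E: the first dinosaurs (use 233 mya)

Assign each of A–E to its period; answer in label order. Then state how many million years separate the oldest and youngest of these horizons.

A: 55.6 Ma lies in 66–23.03 Ma, so Paleogene.
B: 360.3 Ma lies in 419.2–358.9 Ma, so Devonian.
C: 1387 Ma lies in 1400–1200 Ma, so Ectasian.
D: 1734 Ma lies in 1800–1600 Ma, so Statherian.
E: 233 Ma lies in 251.902–201.4 Ma, so Triassic.
Oldest = 1734 Ma, youngest = 55.6 Ma → span 1678.4 Myr.

A — Paleogene; B — Devonian; C — Ectasian; D — Statherian; E — Triassic; span 1678.4 million years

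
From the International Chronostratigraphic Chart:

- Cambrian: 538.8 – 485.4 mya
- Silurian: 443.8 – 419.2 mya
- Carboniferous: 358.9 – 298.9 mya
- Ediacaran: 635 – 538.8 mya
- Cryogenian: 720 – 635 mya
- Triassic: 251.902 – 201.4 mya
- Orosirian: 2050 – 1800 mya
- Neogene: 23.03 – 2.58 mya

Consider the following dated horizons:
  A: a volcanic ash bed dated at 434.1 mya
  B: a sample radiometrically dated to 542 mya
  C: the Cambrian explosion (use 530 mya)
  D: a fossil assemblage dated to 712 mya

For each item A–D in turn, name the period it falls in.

Match each age against the start–end ranges in the excerpt: A = 434.1 Ma → Silurian (443.8–419.2); B = 542 Ma → Ediacaran (635–538.8); C = 530 Ma → Cambrian (538.8–485.4); D = 712 Ma → Cryogenian (720–635).

A — Silurian; B — Ediacaran; C — Cambrian; D — Cryogenian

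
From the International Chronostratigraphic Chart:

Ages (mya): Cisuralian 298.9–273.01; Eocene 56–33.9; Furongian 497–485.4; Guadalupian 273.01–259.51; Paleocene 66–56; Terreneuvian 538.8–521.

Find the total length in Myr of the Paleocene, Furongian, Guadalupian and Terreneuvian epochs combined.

Each duration: Paleocene = 10; Furongian = 11.6; Guadalupian = 13.5; Terreneuvian = 17.8.
Sum: 10 + 11.6 + 13.5 + 17.8 = 52.9 Myr.

52.9 million years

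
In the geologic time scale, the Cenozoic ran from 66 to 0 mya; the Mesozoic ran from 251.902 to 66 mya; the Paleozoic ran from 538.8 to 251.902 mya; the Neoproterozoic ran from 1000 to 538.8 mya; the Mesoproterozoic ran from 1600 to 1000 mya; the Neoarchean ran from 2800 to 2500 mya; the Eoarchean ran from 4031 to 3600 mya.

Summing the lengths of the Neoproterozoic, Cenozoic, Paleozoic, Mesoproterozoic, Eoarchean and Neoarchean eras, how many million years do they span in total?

Each duration: Neoproterozoic = 461.2; Cenozoic = 66; Paleozoic = 286.898; Mesoproterozoic = 600; Eoarchean = 431; Neoarchean = 300.
Sum: 461.2 + 66 + 286.898 + 600 + 431 + 300 = 2145.098 Myr.

2145.098 million years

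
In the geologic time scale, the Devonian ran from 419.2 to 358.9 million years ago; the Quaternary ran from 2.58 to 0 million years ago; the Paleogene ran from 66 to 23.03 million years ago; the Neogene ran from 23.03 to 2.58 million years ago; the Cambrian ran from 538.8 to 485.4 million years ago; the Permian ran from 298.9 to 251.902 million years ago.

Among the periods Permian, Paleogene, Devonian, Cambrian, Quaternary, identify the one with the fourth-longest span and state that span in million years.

Start − end for each: Permian 298.9 − 251.902 = 46.998; Paleogene 66 − 23.03 = 42.97; Devonian 419.2 − 358.9 = 60.3; Cambrian 538.8 − 485.4 = 53.4; Quaternary 2.58 − 0 = 2.58.
Ranking these from longest: Devonian > Cambrian > Permian > Paleogene > Quaternary.
Position 4 in that ranking is Paleogene, which lasted 42.97 Myr.

Paleogene, 42.97 million years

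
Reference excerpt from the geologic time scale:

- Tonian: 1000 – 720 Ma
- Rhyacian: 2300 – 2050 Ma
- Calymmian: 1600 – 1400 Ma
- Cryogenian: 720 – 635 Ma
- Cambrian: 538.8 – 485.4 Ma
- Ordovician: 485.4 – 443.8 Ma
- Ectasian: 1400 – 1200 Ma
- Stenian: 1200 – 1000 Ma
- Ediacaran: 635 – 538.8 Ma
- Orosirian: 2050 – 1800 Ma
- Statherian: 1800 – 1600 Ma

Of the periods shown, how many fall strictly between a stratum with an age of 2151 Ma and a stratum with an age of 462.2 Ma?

9

2151 Ma sits inside the Rhyacian (2300–2050) and 462.2 Ma inside the Ordovician (485.4–443.8); neither of those is wholly between the two dates.
The listed periods lying completely between them are Orosirian, Statherian, Calymmian, Ectasian, Stenian, Tonian, Cryogenian, Ediacaran, Cambrian — 9 in all.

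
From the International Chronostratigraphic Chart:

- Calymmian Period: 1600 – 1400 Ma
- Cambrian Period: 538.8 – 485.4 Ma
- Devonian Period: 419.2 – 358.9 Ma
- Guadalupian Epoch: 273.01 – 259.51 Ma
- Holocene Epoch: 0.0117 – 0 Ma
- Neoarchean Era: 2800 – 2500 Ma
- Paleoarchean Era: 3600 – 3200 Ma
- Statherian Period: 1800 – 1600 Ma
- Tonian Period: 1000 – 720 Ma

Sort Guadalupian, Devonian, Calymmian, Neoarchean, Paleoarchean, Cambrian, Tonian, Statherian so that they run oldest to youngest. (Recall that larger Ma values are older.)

Paleoarchean, then Neoarchean, then Statherian, then Calymmian, then Tonian, then Cambrian, then Devonian, then Guadalupian

Sorting by start age (descending Ma, since larger Ma = older): Paleoarchean began 3600, Neoarchean began 2800, Statherian began 1800, Calymmian began 1600, Tonian began 1000, Cambrian began 538.8, Devonian began 419.2, Guadalupian began 273.01.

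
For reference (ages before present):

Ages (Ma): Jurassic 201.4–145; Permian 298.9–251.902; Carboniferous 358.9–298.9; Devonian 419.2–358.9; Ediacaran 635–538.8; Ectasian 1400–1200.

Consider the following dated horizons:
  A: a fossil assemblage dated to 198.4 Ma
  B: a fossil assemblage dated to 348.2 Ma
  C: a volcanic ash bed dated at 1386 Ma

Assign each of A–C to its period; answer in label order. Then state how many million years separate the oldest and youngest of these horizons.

A: 198.4 Ma lies in 201.4–145 Ma, so Jurassic.
B: 348.2 Ma lies in 358.9–298.9 Ma, so Carboniferous.
C: 1386 Ma lies in 1400–1200 Ma, so Ectasian.
Oldest = 1386 Ma, youngest = 198.4 Ma → span 1187.6 Myr.

A — Jurassic; B — Carboniferous; C — Ectasian; span 1187.6 million years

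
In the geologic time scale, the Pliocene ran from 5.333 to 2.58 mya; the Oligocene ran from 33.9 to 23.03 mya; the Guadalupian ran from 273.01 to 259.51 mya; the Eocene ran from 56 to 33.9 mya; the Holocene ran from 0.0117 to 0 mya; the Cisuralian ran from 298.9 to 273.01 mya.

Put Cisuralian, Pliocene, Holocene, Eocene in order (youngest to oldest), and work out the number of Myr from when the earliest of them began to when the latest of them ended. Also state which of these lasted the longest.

Holocene → Pliocene → Eocene → Cisuralian; total span 298.9 Myr; longest is Cisuralian

From the excerpt: Cisuralian 298.9–273.01; Pliocene 5.333–2.58; Holocene 0.0117–0; Eocene 56–33.9 (Ma).
Larger Ma is earlier, so the oldest is Cisuralian and the youngest is Holocene; youngest to oldest: Holocene, Pliocene, Eocene, Cisuralian.
Oldest start 298.9 minus youngest end 0 gives 298.9 Myr overall.
Individual lengths (start − end): Pliocene 2.753; Cisuralian 25.89; Holocene 0.0117; Eocene 22.1. The largest is Cisuralian at 25.89 Myr.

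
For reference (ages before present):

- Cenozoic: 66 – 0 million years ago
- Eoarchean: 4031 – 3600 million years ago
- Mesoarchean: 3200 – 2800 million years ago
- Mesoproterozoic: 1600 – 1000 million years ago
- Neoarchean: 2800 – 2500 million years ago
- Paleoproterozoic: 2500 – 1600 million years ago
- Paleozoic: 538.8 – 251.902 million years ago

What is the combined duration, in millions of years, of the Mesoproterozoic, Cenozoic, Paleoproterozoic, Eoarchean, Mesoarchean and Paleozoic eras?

2683.898 million years

Duration is start − end for each: (1600 − 1000) + (66 − 0) + (2500 − 1600) + (4031 − 3600) + (3200 − 2800) + (538.8 − 251.902).
That is 600 + 66 + 900 + 431 + 400 + 286.898, which totals 2683.898 million years.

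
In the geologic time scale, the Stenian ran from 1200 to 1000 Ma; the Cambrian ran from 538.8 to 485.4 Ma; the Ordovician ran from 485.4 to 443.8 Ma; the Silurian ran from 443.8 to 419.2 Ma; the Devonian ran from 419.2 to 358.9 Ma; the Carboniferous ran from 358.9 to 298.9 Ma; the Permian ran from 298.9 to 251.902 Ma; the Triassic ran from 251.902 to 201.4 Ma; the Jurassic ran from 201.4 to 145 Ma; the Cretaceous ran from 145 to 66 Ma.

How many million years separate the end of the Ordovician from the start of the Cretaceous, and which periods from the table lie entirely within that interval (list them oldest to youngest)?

298.8 million years; Silurian, Devonian, Carboniferous, Permian, Triassic, Jurassic

End of Ordovician = 443.8 Ma; start of Cretaceous = 145 Ma.
Gap = 443.8 − 145 = 298.8 Myr.
Periods wholly inside 443.8–145 Ma: Silurian (443.8–419.2), Devonian (419.2–358.9), Carboniferous (358.9–298.9), Permian (298.9–251.902), Triassic (251.902–201.4), Jurassic (201.4–145).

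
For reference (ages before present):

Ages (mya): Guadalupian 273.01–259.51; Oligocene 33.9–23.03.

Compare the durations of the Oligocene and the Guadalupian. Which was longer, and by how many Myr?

Guadalupian, by 2.63 million years

Oligocene: 33.9 − 23.03 = 10.87 Myr.
Guadalupian: 273.01 − 259.51 = 13.5 Myr.
Difference: 13.5 − 10.87 = 2.63 Myr, so the Guadalupian was longer.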